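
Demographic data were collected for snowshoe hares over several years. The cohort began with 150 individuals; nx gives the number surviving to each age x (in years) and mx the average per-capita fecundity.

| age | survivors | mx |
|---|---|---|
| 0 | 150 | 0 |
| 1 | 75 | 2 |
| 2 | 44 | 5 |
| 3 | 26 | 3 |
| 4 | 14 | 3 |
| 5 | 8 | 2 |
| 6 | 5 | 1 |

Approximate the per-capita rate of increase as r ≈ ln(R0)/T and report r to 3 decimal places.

0.568

lx = nx/n0 = nx/150: 1, 0.5, 0.29333…, 0.17333…, 0.09333…, 0.05333…, 0.03333…
R0 = Σ lx·mx = 0 + 1 + 1.46667… + 0.52… + 0.28… + 0.10667… + 0.03333… = 3.406667…
Σ x·lx·mx = 7.346667…; T = 7.346667…/3.406667… = 2.15656…
r ≈ ln(R0)/T = ln(3.406667…)/2.15656… = 0.56838… → 0.568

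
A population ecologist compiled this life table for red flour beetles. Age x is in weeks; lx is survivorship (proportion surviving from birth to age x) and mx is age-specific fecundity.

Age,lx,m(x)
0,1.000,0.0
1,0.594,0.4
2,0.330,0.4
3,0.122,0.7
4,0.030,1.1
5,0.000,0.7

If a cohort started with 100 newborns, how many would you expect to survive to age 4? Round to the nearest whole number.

Expected survivors = N0 · l_4 = 100 × 0.030 = 3 → 3

3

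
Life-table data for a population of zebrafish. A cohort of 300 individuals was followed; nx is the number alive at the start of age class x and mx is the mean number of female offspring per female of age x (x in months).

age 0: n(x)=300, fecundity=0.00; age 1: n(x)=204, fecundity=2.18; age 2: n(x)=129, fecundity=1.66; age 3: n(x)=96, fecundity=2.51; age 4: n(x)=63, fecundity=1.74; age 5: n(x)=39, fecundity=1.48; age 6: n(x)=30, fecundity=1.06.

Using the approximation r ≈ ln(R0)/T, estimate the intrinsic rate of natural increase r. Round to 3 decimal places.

lx = nx/n0 = nx/300: 1, 0.68, 0.43, 0.32, 0.21, 0.13, 0.1
R0 = Σ lx·mx = 0 + 1.4824 + 0.7138 + 0.8032 + 0.3654 + 0.1924 + 0.106 = 3.6632
Σ x·lx·mx = 8.3792; T = 8.3792/3.6632 = 2.2874…
r ≈ ln(R0)/T = ln(3.6632)/2.2874… = 0.5676… → 0.568

0.568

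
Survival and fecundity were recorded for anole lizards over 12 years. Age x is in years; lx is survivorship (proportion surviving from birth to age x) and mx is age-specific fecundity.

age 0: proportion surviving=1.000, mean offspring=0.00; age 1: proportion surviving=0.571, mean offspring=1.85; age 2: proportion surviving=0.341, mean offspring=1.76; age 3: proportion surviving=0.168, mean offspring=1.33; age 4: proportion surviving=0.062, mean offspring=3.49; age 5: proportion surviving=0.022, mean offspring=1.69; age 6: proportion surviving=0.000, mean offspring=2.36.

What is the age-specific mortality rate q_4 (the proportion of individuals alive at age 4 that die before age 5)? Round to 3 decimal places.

0.645

q_4 = (l_4 − l_5) / l_4 = (0.062 − 0.022) / 0.062
     = 0.04 / 0.062 = 0.645161… → 0.645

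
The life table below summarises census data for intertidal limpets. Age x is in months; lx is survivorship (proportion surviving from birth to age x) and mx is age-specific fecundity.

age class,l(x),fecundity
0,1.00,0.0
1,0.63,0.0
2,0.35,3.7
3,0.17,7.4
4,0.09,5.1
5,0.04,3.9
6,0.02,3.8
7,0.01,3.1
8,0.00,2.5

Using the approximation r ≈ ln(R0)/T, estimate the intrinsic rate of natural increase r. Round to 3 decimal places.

R0 = Σ lx·mx = 0 + 0 + 1.295 + 1.258 + 0.459 + 0.156 + 0.076 + 0.031 + 0 = 3.275
Σ x·lx·mx = 9.653; T = 9.653/3.275 = 2.94748…
r ≈ ln(R0)/T = ln(3.275)/2.94748… = 0.40249… → 0.402

0.402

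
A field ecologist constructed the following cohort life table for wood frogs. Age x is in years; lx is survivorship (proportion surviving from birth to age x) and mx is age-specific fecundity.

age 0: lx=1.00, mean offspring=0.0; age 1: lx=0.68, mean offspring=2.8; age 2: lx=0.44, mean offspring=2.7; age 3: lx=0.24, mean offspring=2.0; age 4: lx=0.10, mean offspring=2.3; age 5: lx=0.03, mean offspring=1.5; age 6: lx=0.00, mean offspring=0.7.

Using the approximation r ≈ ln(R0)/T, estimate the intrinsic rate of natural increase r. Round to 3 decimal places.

R0 = Σ lx·mx = 0 + 1.904 + 1.188 + 0.48 + 0.23 + 0.045 + 0 = 3.847
Σ x·lx·mx = 6.865; T = 6.865/3.847 = 1.78451…
r ≈ ln(R0)/T = ln(3.847)/1.78451… = 0.75499… → 0.755

0.755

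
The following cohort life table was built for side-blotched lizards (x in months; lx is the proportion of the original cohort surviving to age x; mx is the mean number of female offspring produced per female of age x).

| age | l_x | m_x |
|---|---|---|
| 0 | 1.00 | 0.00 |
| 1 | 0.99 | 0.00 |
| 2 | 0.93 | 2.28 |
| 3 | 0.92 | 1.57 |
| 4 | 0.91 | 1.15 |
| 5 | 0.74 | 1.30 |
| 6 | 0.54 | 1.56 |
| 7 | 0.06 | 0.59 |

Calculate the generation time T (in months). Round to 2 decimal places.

3.55

lx·mx: 0, 0, 2.1204, 1.4444, 1.0465, 0.962, 0.8424, 0.0354 → R0 = 6.4511
x·lx·mx: 0, 0, 4.2408, 4.3332, 4.186, 4.81, 5.0544, 0.2478 → Σ = 22.8722
T = 22.8722 / 6.4511 = 3.545473… → 3.55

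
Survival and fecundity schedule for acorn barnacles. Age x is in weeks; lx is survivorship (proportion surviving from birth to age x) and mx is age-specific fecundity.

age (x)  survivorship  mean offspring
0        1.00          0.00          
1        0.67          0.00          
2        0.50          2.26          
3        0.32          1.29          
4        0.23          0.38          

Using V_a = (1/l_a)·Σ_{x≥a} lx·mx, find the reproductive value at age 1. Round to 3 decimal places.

2.433

lx·mx for x ≥ 1: 0, 1.13, 0.4128, 0.0874 → sum = 1.6302
V_1 = 1.6302 / l_1 = 1.6302 / 0.67 = 2.433134… → 2.433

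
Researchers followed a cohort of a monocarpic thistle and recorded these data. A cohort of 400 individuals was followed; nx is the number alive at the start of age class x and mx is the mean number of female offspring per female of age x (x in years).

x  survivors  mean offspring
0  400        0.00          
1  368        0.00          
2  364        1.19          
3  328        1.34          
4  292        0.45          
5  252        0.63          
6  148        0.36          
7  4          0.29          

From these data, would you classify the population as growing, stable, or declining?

lx = nx/n0 = nx/400: 1, 0.92, 0.91, 0.82, 0.73, 0.63, 0.37, 0.01
R0 = Σ lx·mx = 0 + 0 + 1.0829 + 1.0988 + 0.3285 + 0.3969 + 0.1332 + 0.0029 = 3.0432
R0 > 1, so the population is growing.

growing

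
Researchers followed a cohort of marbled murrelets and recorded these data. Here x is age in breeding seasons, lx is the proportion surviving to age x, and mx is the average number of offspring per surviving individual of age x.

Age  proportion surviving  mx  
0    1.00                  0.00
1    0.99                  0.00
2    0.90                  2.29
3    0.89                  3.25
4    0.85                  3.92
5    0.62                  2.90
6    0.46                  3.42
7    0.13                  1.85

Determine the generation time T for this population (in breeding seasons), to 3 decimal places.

3.887

lx·mx: 0, 0, 2.061, 2.8925, 3.332, 1.798, 1.5732, 0.2405 → R0 = 11.8972
x·lx·mx: 0, 0, 4.122, 8.6775, 13.328, 8.99, 9.4392, 1.6835 → Σ = 46.2402
T = 46.2402 / 11.8972 = 3.886646… → 3.887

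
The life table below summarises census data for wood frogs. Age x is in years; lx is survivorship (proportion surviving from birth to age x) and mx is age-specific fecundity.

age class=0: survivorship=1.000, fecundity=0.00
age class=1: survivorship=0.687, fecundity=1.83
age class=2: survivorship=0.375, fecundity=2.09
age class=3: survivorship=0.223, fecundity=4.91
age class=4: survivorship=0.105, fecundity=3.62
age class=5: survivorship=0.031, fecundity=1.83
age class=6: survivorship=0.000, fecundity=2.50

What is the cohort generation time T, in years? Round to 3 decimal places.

lx·mx: 0, 1.25721, 0.78375, 1.09493, 0.3801, 0.05673, 0 → R0 = 3.57272
x·lx·mx: 0, 1.25721, 1.5675, 3.28479, 1.5204, 0.28365, 0 → Σ = 7.91355
T = 7.91355 / 3.57272 = 2.214993… → 2.215

2.215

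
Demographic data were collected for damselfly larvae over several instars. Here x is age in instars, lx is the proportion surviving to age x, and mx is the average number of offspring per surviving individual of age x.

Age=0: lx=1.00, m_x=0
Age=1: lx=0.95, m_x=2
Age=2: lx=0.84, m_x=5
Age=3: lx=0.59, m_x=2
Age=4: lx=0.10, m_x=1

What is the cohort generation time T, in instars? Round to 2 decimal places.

1.93

lx·mx: 0, 1.9, 4.2, 1.18, 0.1 → R0 = 7.38
x·lx·mx: 0, 1.9, 8.4, 3.54, 0.4 → Σ = 14.24
T = 14.24 / 7.38 = 1.929539… → 1.93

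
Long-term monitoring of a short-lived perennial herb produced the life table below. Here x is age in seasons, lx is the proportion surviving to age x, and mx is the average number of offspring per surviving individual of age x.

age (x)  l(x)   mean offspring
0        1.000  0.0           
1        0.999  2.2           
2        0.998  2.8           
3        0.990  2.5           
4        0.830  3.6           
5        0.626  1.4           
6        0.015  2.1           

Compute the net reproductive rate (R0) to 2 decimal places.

lx·mx by age: 0, 2.1978, 2.7944, 2.475, 2.988, 0.8764, 0.0315
R0 = Σ lx·mx = 11.3631 → 11.36

11.36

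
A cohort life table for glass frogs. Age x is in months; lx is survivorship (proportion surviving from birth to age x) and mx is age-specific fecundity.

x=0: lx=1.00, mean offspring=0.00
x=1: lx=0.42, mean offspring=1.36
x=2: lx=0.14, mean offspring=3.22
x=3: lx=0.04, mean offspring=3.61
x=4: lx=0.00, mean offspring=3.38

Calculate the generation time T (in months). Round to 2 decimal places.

lx·mx: 0, 0.5712, 0.4508, 0.1444, 0 → R0 = 1.1664
x·lx·mx: 0, 0.5712, 0.9016, 0.4332, 0 → Σ = 1.906
T = 1.906 / 1.1664 = 1.634088… → 1.63

1.63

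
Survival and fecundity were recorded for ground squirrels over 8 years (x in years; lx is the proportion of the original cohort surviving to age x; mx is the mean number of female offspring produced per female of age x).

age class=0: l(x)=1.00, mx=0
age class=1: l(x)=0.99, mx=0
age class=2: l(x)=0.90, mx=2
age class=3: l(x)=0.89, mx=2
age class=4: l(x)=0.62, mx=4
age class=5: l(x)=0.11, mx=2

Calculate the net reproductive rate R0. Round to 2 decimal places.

lx·mx by age: 0, 0, 1.8, 1.78, 2.48, 0.22
R0 = Σ lx·mx = 6.28 → 6.28

6.28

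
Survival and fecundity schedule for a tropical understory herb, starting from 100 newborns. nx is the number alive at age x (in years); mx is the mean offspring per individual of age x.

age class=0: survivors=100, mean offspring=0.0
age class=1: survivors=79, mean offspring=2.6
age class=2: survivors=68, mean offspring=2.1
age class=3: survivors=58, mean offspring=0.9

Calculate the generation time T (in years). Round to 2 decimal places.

1.62

lx = nx/n0 = nx/100: 1, 0.79, 0.68, 0.58
lx·mx: 0, 2.054, 1.428, 0.522 → R0 = 4.004
x·lx·mx: 0, 2.054, 2.856, 1.566 → Σ = 6.476
T = 6.476 / 4.004 = 1.617383… → 1.62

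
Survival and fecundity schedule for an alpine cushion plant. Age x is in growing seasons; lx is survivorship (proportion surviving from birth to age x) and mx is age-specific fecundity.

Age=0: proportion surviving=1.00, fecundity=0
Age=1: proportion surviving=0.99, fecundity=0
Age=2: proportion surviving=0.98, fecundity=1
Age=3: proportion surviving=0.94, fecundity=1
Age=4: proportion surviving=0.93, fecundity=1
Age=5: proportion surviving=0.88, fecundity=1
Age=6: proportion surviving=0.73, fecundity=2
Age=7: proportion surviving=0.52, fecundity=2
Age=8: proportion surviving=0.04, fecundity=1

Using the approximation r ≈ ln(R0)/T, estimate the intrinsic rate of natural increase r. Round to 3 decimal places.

R0 = Σ lx·mx = 0 + 0 + 0.98 + 0.94 + 0.93 + 0.88 + 1.46 + 1.04 + 0.04 = 6.27
Σ x·lx·mx = 29.26; T = 29.26/6.27 = 4.66667…
r ≈ ln(R0)/T = ln(6.27)/4.66667… = 0.39338… → 0.393

0.393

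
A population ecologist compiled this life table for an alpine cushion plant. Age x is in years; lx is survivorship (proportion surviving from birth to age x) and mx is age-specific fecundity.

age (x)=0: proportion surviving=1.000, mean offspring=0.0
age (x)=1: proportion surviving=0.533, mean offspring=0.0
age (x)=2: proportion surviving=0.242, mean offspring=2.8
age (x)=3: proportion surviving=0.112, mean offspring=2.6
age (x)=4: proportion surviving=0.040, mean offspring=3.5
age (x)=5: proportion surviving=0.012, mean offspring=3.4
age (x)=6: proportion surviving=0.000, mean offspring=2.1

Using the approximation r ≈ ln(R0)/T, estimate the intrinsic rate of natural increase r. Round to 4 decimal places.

0.0536

R0 = Σ lx·mx = 0 + 0 + 0.6776 + 0.2912 + 0.14 + 0.0408 + 0 = 1.1496
Σ x·lx·mx = 2.9928; T = 2.9928/1.1496 = 2.60334…
r ≈ ln(R0)/T = ln(1.1496)/2.60334… = 0.053552… → 0.0536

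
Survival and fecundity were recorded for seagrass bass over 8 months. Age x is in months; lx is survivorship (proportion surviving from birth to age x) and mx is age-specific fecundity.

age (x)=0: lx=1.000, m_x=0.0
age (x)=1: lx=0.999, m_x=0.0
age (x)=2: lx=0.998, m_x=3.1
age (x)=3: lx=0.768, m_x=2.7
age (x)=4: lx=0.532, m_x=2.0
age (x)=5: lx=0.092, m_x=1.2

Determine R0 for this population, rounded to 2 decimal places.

lx·mx by age: 0, 0, 3.0938, 2.0736, 1.064, 0.1104
R0 = Σ lx·mx = 6.3418 → 6.34

6.34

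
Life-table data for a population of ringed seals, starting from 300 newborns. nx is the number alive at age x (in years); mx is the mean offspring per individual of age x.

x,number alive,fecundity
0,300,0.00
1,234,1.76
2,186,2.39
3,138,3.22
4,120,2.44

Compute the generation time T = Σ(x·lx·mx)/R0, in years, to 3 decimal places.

2.388

lx = nx/n0 = nx/300: 1, 0.78, 0.62, 0.46, 0.4
lx·mx: 0, 1.3728, 1.4818, 1.4812, 0.976 → R0 = 5.3118
x·lx·mx: 0, 1.3728, 2.9636, 4.4436, 3.904 → Σ = 12.684
T = 12.684 / 5.3118 = 2.387891… → 2.388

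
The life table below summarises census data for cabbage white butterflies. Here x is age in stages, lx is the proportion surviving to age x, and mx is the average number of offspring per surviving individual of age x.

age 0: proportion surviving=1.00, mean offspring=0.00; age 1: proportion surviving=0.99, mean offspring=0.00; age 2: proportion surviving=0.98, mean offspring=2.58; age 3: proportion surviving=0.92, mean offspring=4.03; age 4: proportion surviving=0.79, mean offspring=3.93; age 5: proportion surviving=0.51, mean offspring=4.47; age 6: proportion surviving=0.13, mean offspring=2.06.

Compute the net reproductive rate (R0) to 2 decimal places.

11.89

lx·mx by age: 0, 0, 2.5284, 3.7076, 3.1047, 2.2797, 0.2678
R0 = Σ lx·mx = 11.8882 → 11.89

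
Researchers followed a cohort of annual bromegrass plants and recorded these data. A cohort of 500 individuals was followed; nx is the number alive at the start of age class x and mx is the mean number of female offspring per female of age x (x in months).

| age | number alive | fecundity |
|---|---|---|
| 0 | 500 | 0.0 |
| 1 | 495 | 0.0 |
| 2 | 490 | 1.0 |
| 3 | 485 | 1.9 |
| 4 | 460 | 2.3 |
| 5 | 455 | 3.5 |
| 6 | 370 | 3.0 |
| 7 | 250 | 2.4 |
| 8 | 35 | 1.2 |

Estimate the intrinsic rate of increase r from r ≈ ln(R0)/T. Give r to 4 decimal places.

lx = nx/n0 = nx/500: 1, 0.99, 0.98, 0.97, 0.92, 0.91, 0.74, 0.5, 0.07
R0 = Σ lx·mx = 0 + 0 + 0.98 + 1.843 + 2.116 + 3.185 + 2.22 + 1.2 + 0.084 = 11.628
Σ x·lx·mx = 54.27; T = 54.27/11.628 = 4.66718…
r ≈ ln(R0)/T = ln(11.628)/4.66718… = 0.525674… → 0.5257

0.5257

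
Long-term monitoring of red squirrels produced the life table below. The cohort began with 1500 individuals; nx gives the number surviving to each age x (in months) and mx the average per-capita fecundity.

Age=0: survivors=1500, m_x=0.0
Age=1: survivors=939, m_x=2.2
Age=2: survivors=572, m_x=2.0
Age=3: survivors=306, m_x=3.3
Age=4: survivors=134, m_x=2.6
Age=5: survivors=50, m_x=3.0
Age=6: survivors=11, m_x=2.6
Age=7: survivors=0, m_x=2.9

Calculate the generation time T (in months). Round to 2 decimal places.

2.04

lx = nx/n0 = nx/1500: 1, 0.626, 0.38133…, 0.204, 0.08933…, 0.03333…, 0.00733…, 0
lx·mx: 0, 1.3772, 0.762667…, 0.6732, 0.232267…, 0.1…, 0.019067…, 0 → R0 = 3.1644…
x·lx·mx: 0, 1.3772, 1.525333…, 2.0196, 0.929067…, 0.5…, 0.1144…, 0 → Σ = 6.4656…
T = 6.4656… / 3.1644… = 2.043231… → 2.04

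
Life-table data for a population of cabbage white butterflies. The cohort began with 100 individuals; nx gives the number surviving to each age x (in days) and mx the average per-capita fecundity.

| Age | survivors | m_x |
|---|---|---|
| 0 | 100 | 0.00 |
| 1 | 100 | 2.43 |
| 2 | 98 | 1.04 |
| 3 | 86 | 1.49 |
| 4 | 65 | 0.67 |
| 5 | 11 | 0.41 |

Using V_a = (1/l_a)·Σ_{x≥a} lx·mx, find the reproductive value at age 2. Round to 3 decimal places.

lx = nx/n0 = nx/100: 1, 1, 0.98, 0.86, 0.65, 0.11
lx·mx for x ≥ 2: 1.0192, 1.2814, 0.4355, 0.0451 → sum = 2.7812
V_2 = 2.7812 / l_2 = 2.7812 / 0.98 = 2.837959… → 2.838

2.838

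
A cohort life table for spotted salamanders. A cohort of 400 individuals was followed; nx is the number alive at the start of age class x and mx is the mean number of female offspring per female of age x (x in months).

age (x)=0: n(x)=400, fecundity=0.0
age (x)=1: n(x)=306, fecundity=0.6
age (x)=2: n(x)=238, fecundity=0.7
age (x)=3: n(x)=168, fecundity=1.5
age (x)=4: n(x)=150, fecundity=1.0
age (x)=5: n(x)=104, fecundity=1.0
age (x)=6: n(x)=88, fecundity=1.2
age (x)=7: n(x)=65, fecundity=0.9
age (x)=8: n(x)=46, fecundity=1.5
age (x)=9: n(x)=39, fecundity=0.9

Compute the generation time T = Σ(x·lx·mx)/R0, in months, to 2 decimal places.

3.83

lx = nx/n0 = nx/400: 1, 0.765, 0.595, 0.42, 0.375, 0.26, 0.22, 0.1625, 0.115, 0.0975
lx·mx: 0, 0.459, 0.4165, 0.63, 0.375, 0.26, 0.264, 0.14625, 0.1725, 0.08775 → R0 = 2.811
x·lx·mx: 0, 0.459, 0.833, 1.89, 1.5, 1.3, 1.584, 1.02375, 1.38, 0.78975 → Σ = 10.7595
T = 10.7595 / 2.811 = 3.827641… → 3.83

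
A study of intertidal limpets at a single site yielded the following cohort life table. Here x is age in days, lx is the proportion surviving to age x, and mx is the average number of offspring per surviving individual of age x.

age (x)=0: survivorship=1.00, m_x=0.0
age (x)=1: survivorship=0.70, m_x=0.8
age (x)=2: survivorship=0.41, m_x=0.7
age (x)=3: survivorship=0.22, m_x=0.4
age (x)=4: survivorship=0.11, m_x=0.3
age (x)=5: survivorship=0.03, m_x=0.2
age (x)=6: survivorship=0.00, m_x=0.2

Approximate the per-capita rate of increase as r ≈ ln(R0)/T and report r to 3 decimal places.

R0 = Σ lx·mx = 0 + 0.56 + 0.287 + 0.088 + 0.033 + 0.006 + 0 = 0.974
Σ x·lx·mx = 1.56; T = 1.56/0.974 = 1.60164…
r ≈ ln(R0)/T = ln(0.974)/1.60164… = -0.01645… → -0.016

-0.016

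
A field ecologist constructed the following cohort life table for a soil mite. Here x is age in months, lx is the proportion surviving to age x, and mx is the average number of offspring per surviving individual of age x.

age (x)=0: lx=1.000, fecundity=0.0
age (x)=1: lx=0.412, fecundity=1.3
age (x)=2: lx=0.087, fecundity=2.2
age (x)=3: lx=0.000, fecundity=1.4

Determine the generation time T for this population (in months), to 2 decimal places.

lx·mx: 0, 0.5356, 0.1914, 0 → R0 = 0.727
x·lx·mx: 0, 0.5356, 0.3828, 0 → Σ = 0.9184
T = 0.9184 / 0.727 = 1.263274… → 1.26

1.26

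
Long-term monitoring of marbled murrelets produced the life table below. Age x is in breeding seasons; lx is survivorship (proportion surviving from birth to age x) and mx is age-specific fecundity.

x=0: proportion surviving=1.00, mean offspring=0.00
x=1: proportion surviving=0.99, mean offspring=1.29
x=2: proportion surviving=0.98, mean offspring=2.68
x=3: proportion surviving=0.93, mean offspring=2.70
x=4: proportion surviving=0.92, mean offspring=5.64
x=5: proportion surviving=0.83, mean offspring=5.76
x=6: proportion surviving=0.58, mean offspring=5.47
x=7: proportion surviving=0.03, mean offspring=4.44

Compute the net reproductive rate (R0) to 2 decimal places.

19.69

lx·mx by age: 0, 1.2771, 2.6264, 2.511, 5.1888, 4.7808, 3.1726, 0.1332
R0 = Σ lx·mx = 19.6899 → 19.69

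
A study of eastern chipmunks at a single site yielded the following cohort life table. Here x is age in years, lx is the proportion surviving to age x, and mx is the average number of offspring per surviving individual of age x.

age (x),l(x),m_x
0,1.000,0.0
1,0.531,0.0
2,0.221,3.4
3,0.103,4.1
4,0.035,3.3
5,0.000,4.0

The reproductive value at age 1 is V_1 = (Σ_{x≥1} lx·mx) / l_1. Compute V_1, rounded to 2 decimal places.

lx·mx for x ≥ 1: 0, 0.7514, 0.4223, 0.1155, 0 → sum = 1.2892
V_1 = 1.2892 / l_1 = 1.2892 / 0.531 = 2.427872… → 2.43

2.43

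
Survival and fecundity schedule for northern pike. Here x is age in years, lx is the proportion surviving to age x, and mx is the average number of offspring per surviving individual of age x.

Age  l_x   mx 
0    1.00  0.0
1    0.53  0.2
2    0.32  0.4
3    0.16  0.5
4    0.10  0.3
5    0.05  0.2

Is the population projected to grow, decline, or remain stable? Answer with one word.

declining

R0 = Σ lx·mx = 0 + 0.106 + 0.128 + 0.08 + 0.03 + 0.01 = 0.354
R0 < 1, so the population is declining.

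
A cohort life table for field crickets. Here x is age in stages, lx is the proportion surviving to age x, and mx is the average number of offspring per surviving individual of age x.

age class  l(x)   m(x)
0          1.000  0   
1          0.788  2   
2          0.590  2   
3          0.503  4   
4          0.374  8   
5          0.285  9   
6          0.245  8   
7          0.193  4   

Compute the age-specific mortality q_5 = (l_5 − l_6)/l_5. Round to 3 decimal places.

q_5 = (l_5 − l_6) / l_5 = (0.285 − 0.245) / 0.285
     = 0.04 / 0.285 = 0.140351… → 0.140

0.140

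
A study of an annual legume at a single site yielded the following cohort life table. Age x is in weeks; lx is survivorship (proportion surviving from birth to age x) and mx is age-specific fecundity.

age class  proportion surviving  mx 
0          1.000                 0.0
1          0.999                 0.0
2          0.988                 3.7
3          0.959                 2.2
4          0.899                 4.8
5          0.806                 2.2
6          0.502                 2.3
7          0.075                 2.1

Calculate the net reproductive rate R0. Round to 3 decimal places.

13.166

lx·mx by age: 0, 0, 3.6556, 2.1098, 4.3152, 1.7732, 1.1546, 0.1575
R0 = Σ lx·mx = 13.1659 → 13.166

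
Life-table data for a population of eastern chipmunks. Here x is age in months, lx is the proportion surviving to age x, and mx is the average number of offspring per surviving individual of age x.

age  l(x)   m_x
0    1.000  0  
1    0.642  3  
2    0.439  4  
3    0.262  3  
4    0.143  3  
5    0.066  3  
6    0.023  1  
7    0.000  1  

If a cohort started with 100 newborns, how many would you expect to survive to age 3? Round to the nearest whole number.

26

Expected survivors = N0 · l_3 = 100 × 0.262 = 26.2 → 26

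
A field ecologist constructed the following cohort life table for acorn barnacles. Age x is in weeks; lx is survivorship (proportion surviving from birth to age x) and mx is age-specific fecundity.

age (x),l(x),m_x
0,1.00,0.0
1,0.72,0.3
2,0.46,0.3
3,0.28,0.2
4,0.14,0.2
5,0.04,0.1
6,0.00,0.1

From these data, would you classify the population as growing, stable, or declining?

R0 = Σ lx·mx = 0 + 0.216 + 0.138 + 0.056 + 0.028 + 0.004 + 0 = 0.442
R0 < 1, so the population is declining.

declining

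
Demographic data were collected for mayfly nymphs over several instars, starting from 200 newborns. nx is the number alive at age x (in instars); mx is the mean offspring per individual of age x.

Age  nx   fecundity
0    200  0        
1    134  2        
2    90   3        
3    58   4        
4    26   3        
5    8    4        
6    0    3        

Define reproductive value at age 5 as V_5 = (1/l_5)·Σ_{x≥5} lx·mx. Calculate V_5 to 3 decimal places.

lx = nx/n0 = nx/200: 1, 0.67, 0.45, 0.29, 0.13, 0.04, 0
lx·mx for x ≥ 5: 0.16, 0 → sum = 0.16
V_5 = 0.16 / l_5 = 0.16 / 0.04 = 4 → 4.000

4.000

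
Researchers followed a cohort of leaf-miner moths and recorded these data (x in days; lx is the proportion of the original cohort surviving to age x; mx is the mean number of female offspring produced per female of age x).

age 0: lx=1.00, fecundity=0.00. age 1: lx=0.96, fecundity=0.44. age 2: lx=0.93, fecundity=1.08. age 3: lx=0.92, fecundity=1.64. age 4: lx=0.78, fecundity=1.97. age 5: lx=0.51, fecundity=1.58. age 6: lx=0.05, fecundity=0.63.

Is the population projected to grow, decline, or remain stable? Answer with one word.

R0 = Σ lx·mx = 0 + 0.4224 + 1.0044 + 1.5088 + 1.5366 + 0.8058 + 0.0315 = 5.3095
R0 > 1, so the population is growing.

growing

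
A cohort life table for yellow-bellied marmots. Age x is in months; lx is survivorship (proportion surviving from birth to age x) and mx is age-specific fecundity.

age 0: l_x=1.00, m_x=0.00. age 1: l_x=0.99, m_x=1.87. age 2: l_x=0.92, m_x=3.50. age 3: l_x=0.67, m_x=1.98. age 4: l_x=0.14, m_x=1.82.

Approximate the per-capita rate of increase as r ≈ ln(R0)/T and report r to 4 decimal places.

R0 = Σ lx·mx = 0 + 1.8513 + 3.22 + 1.3266 + 0.2548 = 6.6527
Σ x·lx·mx = 13.2903; T = 13.2903/6.6527 = 1.99773…
r ≈ ln(R0)/T = ln(6.6527)/1.99773… = 0.948588… → 0.9486

0.9486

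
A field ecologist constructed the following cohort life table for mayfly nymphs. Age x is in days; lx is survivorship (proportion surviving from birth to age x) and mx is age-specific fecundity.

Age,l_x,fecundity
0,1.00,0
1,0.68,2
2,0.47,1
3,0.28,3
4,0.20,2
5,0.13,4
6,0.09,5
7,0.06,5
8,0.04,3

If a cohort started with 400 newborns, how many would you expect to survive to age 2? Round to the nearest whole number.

188

Expected survivors = N0 · l_2 = 400 × 0.47 = 188 → 188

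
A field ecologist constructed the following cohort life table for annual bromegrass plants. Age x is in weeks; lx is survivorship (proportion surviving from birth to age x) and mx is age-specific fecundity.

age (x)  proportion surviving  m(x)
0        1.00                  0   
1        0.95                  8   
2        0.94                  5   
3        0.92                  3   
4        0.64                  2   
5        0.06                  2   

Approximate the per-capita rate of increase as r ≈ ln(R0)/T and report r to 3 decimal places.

1.487

R0 = Σ lx·mx = 0 + 7.6 + 4.7 + 2.76 + 1.28 + 0.12 = 16.46
Σ x·lx·mx = 31; T = 31/16.46 = 1.88335…
r ≈ ln(R0)/T = ln(16.46)/1.88335… = 1.48721… → 1.487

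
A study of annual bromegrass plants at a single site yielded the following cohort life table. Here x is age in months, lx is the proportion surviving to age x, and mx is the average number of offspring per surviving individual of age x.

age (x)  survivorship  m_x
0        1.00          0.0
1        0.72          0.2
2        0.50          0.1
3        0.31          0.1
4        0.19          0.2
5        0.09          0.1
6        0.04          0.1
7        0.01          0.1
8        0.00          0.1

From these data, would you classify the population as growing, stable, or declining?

R0 = Σ lx·mx = 0 + 0.144 + 0.05 + 0.031 + 0.038 + 0.009 + 0.004 + 0.001 + 0 = 0.277
R0 < 1, so the population is declining.

declining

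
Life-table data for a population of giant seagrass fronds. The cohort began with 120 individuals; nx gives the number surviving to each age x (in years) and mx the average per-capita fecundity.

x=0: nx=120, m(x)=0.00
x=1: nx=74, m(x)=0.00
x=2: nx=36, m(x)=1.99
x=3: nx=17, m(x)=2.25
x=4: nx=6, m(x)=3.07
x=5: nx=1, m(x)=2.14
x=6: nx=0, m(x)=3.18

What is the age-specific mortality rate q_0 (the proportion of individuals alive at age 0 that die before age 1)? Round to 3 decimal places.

0.383

lx = nx/n0 = nx/120: 1, 0.61667…, 0.3, 0.14167…, 0.05, 0.00833…, 0
q_0 = (l_0 − l_1) / l_0 = (1 − 0.616667…) / 1
     = 0.383333… / 1 = 0.383333… → 0.383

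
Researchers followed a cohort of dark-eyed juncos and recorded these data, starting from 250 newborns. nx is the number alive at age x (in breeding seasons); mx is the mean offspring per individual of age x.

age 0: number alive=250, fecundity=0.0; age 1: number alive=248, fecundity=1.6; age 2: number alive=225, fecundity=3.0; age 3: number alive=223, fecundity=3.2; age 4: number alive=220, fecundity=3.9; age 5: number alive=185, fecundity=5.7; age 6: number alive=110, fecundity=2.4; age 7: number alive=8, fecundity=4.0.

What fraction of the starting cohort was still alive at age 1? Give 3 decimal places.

l_1 = n_1/n_0 = 248/250 = 0.992 → 0.992

0.992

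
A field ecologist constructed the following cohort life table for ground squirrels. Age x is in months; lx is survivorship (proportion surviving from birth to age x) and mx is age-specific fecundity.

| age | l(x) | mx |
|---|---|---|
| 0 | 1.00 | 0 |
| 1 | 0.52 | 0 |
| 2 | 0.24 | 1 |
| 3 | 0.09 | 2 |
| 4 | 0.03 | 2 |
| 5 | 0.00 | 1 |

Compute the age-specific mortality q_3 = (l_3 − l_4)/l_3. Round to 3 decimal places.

q_3 = (l_3 − l_4) / l_3 = (0.09 − 0.03) / 0.09
     = 0.06 / 0.09 = 0.666667… → 0.667

0.667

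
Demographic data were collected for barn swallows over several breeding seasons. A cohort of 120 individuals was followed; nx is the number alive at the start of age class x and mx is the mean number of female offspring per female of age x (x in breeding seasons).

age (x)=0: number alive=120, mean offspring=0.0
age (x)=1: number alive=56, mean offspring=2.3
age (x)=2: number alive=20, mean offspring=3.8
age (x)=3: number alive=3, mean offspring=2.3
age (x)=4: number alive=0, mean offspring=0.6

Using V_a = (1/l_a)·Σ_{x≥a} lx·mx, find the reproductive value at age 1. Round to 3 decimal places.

3.780

lx = nx/n0 = nx/120: 1, 0.46667…, 0.16667…, 0.025, 0
lx·mx for x ≥ 1: 1.073333…, 0.633333…, 0.0575, 0 → sum = 1.764167…
V_1 = 1.764167… / l_1 = 1.764167… / 0.466667… = 3.780357… → 3.780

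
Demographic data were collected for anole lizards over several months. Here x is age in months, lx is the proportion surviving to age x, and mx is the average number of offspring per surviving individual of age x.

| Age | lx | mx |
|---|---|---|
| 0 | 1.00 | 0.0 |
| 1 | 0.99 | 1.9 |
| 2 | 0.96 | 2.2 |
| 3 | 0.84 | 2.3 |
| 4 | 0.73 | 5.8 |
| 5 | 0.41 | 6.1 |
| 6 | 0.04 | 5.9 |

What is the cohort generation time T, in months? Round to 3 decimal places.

3.316

lx·mx: 0, 1.881, 2.112, 1.932, 4.234, 2.501, 0.236 → R0 = 12.896
x·lx·mx: 0, 1.881, 4.224, 5.796, 16.936, 12.505, 1.416 → Σ = 42.758
T = 42.758 / 12.896 = 3.315602… → 3.316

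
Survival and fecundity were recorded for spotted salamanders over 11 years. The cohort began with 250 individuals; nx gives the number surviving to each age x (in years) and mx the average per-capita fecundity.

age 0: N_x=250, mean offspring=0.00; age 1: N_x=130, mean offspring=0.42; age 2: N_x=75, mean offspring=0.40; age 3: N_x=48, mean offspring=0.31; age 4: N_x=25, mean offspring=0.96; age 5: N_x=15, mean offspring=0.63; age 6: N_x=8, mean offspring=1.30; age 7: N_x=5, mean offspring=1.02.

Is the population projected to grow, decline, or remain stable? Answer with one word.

declining

lx = nx/n0 = nx/250: 1, 0.52, 0.3, 0.192, 0.1, 0.06, 0.032, 0.02
R0 = Σ lx·mx = 0 + 0.2184 + 0.12 + 0.05952 + 0.096 + 0.0378 + 0.0416 + 0.0204 = 0.59372
R0 < 1, so the population is declining.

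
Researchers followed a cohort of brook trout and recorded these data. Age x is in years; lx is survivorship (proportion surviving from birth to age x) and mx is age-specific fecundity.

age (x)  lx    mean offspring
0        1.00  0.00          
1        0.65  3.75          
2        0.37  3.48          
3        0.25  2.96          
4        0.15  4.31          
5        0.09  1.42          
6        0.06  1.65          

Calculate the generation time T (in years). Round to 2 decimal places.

2.07

lx·mx: 0, 2.4375, 1.2876, 0.74, 0.6465, 0.1278, 0.099 → R0 = 5.3384
x·lx·mx: 0, 2.4375, 2.5752, 2.22, 2.586, 0.639, 0.594 → Σ = 11.0517
T = 11.0517 / 5.3384 = 2.070227… → 2.07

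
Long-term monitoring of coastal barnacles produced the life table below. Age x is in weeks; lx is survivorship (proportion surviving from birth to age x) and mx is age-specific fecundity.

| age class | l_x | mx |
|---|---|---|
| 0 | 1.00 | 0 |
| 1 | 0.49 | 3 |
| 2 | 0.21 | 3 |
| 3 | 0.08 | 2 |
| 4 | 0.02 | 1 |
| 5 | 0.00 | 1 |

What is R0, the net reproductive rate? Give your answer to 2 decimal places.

lx·mx by age: 0, 1.47, 0.63, 0.16, 0.02, 0
R0 = Σ lx·mx = 2.28 → 2.28

2.28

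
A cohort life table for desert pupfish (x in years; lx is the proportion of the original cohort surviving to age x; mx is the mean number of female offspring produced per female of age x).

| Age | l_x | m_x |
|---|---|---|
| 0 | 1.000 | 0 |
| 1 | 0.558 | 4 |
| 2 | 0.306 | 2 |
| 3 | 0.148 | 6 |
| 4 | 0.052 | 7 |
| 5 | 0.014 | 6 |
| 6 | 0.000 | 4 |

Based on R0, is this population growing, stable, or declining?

R0 = Σ lx·mx = 0 + 2.232 + 0.612 + 0.888 + 0.364 + 0.084 + 0 = 4.18
R0 > 1, so the population is growing.

growing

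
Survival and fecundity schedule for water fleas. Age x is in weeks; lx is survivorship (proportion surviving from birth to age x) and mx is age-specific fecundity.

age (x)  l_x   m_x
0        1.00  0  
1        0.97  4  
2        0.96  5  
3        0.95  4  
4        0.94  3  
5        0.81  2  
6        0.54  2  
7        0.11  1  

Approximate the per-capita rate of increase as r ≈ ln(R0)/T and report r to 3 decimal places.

R0 = Σ lx·mx = 0 + 3.88 + 4.8 + 3.8 + 2.82 + 1.62 + 1.08 + 0.11 = 18.11
Σ x·lx·mx = 51.51; T = 51.51/18.11 = 2.84428…
r ≈ ln(R0)/T = ln(18.11)/2.84428… = 1.01835… → 1.018

1.018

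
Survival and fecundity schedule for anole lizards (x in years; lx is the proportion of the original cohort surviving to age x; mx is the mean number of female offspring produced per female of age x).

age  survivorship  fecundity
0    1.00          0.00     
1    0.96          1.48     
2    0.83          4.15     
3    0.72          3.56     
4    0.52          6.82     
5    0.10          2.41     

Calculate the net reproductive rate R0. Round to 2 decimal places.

lx·mx by age: 0, 1.4208, 3.4445, 2.5632, 3.5464, 0.241
R0 = Σ lx·mx = 11.2159 → 11.22

11.22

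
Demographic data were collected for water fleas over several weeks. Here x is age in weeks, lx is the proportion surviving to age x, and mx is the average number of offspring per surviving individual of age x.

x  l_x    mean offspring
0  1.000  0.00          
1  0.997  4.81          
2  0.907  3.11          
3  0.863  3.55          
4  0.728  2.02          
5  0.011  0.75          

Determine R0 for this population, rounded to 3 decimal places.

12.159

lx·mx by age: 0, 4.79557, 2.82077, 3.06365, 1.47056, 0.00825
R0 = Σ lx·mx = 12.1588 → 12.159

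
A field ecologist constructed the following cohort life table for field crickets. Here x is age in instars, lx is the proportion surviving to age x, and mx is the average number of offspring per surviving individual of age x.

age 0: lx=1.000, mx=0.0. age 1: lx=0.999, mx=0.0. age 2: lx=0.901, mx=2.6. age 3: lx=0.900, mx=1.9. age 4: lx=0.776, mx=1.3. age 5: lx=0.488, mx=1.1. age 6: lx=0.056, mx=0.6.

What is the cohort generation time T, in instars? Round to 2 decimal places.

lx·mx: 0, 0, 2.3426, 1.71, 1.0088, 0.5368, 0.0336 → R0 = 5.6318
x·lx·mx: 0, 0, 4.6852, 5.13, 4.0352, 2.684, 0.2016 → Σ = 16.736
T = 16.736 / 5.6318 = 2.971696… → 2.97

2.97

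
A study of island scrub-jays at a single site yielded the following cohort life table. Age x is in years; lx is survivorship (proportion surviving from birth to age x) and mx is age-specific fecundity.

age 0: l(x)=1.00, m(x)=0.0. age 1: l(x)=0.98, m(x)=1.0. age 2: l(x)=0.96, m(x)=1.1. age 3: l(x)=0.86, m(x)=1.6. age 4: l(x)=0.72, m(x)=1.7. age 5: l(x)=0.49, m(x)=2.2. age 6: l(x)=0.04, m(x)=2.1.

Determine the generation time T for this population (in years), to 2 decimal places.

lx·mx: 0, 0.98, 1.056, 1.376, 1.224, 1.078, 0.084 → R0 = 5.798
x·lx·mx: 0, 0.98, 2.112, 4.128, 4.896, 5.39, 0.504 → Σ = 18.01
T = 18.01 / 5.798 = 3.106244… → 3.11

3.11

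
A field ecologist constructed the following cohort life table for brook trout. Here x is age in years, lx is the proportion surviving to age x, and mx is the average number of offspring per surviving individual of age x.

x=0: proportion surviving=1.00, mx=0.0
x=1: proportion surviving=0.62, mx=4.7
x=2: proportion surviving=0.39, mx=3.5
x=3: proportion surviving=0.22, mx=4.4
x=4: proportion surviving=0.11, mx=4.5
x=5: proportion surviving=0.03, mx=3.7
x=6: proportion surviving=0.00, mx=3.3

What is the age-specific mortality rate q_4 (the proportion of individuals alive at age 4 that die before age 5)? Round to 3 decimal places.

0.727

q_4 = (l_4 − l_5) / l_4 = (0.11 − 0.03) / 0.11
     = 0.08 / 0.11 = 0.727273… → 0.727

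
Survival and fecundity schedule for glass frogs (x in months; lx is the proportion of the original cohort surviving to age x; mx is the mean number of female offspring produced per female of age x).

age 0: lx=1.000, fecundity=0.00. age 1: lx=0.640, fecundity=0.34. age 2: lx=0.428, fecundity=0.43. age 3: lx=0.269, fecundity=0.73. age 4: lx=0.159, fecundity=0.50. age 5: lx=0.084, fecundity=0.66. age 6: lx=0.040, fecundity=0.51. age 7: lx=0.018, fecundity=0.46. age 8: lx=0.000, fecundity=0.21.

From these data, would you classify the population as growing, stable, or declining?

R0 = Σ lx·mx = 0 + 0.2176 + 0.18404 + 0.19637 + 0.0795 + 0.05544 + 0.0204 + 0.00828 + 0 = 0.76163
R0 < 1, so the population is declining.

declining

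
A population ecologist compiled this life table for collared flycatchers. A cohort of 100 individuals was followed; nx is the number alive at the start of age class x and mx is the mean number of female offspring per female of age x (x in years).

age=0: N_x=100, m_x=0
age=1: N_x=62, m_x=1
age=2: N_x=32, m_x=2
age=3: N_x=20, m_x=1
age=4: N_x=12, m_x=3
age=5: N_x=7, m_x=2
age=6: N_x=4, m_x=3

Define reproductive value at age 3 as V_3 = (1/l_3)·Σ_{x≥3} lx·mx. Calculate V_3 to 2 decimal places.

lx = nx/n0 = nx/100: 1, 0.62, 0.32, 0.2, 0.12, 0.07, 0.04
lx·mx for x ≥ 3: 0.2, 0.36, 0.14, 0.12 → sum = 0.82
V_3 = 0.82 / l_3 = 0.82 / 0.2 = 4.1 → 4.10

4.10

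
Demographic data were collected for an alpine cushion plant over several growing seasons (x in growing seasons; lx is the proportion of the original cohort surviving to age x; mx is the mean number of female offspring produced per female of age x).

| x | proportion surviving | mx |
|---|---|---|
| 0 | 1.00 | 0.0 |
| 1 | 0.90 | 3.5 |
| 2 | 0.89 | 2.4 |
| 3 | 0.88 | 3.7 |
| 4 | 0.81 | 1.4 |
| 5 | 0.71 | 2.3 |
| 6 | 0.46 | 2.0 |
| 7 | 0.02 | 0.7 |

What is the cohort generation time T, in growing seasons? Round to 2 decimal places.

lx·mx: 0, 3.15, 2.136, 3.256, 1.134, 1.633, 0.92, 0.014 → R0 = 12.243
x·lx·mx: 0, 3.15, 4.272, 9.768, 4.536, 8.165, 5.52, 0.098 → Σ = 35.509
T = 35.509 / 12.243 = 2.900351… → 2.90

2.90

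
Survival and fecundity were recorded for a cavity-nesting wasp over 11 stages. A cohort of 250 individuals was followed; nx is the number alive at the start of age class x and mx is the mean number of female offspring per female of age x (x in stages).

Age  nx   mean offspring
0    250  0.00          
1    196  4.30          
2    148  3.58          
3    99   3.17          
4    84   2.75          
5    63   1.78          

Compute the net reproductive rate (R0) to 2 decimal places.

8.12

lx = nx/n0 = nx/250: 1, 0.784, 0.592, 0.396, 0.336, 0.252
lx·mx by age: 0, 3.3712, 2.11936, 1.25532, 0.924, 0.44856
R0 = Σ lx·mx = 8.11844 → 8.12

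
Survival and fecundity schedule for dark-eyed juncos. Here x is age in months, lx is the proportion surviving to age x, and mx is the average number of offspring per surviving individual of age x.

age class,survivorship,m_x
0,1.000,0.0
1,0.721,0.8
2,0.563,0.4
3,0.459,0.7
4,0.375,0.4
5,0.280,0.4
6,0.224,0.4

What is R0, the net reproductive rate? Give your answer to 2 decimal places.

1.47

lx·mx by age: 0, 0.5768, 0.2252, 0.3213, 0.15, 0.112, 0.0896
R0 = Σ lx·mx = 1.4749 → 1.47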